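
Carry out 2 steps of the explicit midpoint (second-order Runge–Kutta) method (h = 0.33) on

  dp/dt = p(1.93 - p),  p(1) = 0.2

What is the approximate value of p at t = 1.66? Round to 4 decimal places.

Midpoint: k1 = f(t_n, p_n); k2 = f(t_n + h/2, p_n + (h/2)·k1); p_{n+1} = p_n + h·k2.
t=1.000000, p=0.200000:
  k1 = f(1.000000, 0.200000) = 0.346000
  k2 = f(1.165000, 0.257090) = 0.430088
  p ← 0.200000 + 0.33·0.430088 = 0.341929
t=1.330000, p=0.341929:
  k1 = f(1.330000, 0.341929) = 0.543008
  k2 = f(1.495000, 0.431525) = 0.646630
  p ← 0.341929 + 0.33·0.646630 = 0.555317
p(1.66) ≈ 0.5553

0.5553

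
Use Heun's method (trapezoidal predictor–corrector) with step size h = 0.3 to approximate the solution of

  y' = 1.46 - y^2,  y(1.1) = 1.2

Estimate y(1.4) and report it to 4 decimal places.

Heun: k1 = f(s_n, y_n); k2 = f(s_n + h, y_n + h·k1); y_{n+1} = y_n + (h/2)·(k1 + k2).
s=1.100000, y=1.200000:
  k1 = f(1.100000, 1.200000) = 0.020000
  k2 = f(1.400000, 1.206000) = 0.005564
  y ← 1.200000 + (0.3/2)·(0.020000 + 0.005564) = 1.203835
y(1.4) ≈ 1.2038

1.2038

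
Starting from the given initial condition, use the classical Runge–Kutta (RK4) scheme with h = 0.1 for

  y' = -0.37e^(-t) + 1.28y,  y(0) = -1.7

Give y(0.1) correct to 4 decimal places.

-1.9697

RK4: k1 = f(t_n, y_n); k2 = f(t_n + h/2, y_n + (h/2)·k1); k3 = f(t_n + h/2, y_n + (h/2)·k2); k4 = f(t_n + h, y_n + h·k3); y_{n+1} = y_n + (h/6)·(k1 + 2k2 + 2k3 + k4).
t=0.000000, y=-1.700000:
  k1 = f(0.000000, -1.700000) = -2.546000
  k2 = f(0.050000, -1.827300) = -2.690899
  k3 = f(0.050000, -1.834545) = -2.700172
  k4 = f(0.100000, -1.970017) = -2.856412
  y ← -1.700000 + (0.1/6)·(k1 + 2k2 + 2k3 + k4) = -1.969743
y(0.1) ≈ -1.9697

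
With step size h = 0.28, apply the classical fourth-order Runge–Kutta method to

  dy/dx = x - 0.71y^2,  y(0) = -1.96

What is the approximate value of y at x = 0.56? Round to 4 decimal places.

RK4: k1 = f(x_n, y_n); k2 = f(x_n + h/2, y_n + (h/2)·k1); k3 = f(x_n + h/2, y_n + (h/2)·k2); k4 = f(x_n + h, y_n + h·k3); y_{n+1} = y_n + (h/6)·(k1 + 2k2 + 2k3 + k4).
x=0.000000, y=-1.960000:
  k1 = f(0.000000, -1.960000) = -2.727536
  k2 = f(0.140000, -2.341855) = -3.753842
  k3 = f(0.140000, -2.485538) = -4.246308
  k4 = f(0.280000, -3.148966) = -6.760352
  y ← -1.960000 + (0.28/6)·(k1 + 2k2 + 2k3 + k4) = -3.149449
x=0.280000, y=-3.149449:
  k1 = f(0.280000, -3.149449) = -6.762510
  k2 = f(0.420000, -4.096200) = -11.492988
  k3 = f(0.420000, -4.758467) = -15.656537
  k4 = f(0.560000, -7.533279) = -39.732708
  y ← -3.149449 + (0.28/6)·(k1 + 2k2 + 2k3 + k4) = -7.853181
y(0.56) ≈ -7.8532

-7.8532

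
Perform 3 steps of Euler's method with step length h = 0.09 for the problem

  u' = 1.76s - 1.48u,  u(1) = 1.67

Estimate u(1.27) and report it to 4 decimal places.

1.5432

Euler: u_{n+1} = u_n + h·f(s_n, u_n).
s=1.000000, u=1.670000: f=-0.711600 → u ← 1.670000 + 0.09·(-0.711600) = 1.605956
s=1.090000, u=1.605956: f=-0.458415 → u ← 1.605956 + 0.09·(-0.458415) = 1.564699
s=1.180000, u=1.564699: f=-0.238954 → u ← 1.564699 + 0.09·(-0.238954) = 1.543193
u(1.27) ≈ 1.5432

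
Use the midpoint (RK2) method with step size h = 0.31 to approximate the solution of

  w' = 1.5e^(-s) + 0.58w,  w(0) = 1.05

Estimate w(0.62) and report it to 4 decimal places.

2.3509

Midpoint: k1 = f(s_n, w_n); k2 = f(s_n + h/2, w_n + (h/2)·k1); w_{n+1} = w_n + h·k2.
s=0.000000, w=1.050000:
  k1 = f(0.000000, 1.050000) = 2.109000
  k2 = f(0.155000, 1.376895) = 2.083222
  w ← 1.050000 + 0.31·2.083222 = 1.695799
s=0.310000, w=1.695799:
  k1 = f(0.310000, 1.695799) = 2.083734
  k2 = f(0.465000, 2.018778) = 2.113094
  w ← 1.695799 + 0.31·2.113094 = 2.350858
w(0.62) ≈ 2.3509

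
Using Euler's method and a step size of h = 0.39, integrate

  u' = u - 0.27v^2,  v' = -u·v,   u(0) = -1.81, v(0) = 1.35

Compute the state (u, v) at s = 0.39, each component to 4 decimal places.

-2.7078, 2.3030

Euler on (u,v): u_{n+1} = u_n + h·u', v_{n+1} = v_n + h·v'.
0.000000: (-1.810000, 1.350000); f=(-2.302075, 2.443500) → (-2.707809, 2.302965)
(u(0.39), v(0.39)) ≈ (-2.7078, 2.3030)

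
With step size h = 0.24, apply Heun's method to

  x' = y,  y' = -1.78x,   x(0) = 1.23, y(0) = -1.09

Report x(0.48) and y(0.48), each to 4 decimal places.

0.4846, -1.8664

Heun on (x,y): k1 = f(t_n, state_n); k2 = f(t_n + h, state_n + h·k1); state_{n+1} = state_n + (h/2)·(k1 + k2).
0.000000: (1.230000, -1.090000)
  k1 = (-1.090000, -2.189400)
  predictor → (0.968400, -1.615456)
  k2 = (-1.615456, -1.723752)
  → (0.905345, -1.559578)
0.240000: (0.905345, -1.559578)
  k1 = (-1.559578, -1.611515)
  predictor → (0.531047, -1.946342)
  k2 = (-1.946342, -0.945263)
  → (0.484635, -1.866392)
(x(0.48), y(0.48)) ≈ (0.4846, -1.8664)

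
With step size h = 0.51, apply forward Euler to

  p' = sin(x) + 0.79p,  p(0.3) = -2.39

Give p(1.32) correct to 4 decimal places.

Euler: p_{n+1} = p_n + h·f(x_n, p_n).
x=0.300000, p=-2.390000: f=-1.592580 → p ← -2.390000 + 0.51·(-1.592580) = -3.202216
x=0.810000, p=-3.202216: f=-1.805463 → p ← -3.202216 + 0.51·(-1.805463) = -4.123002
p(1.32) ≈ -4.1230

-4.1230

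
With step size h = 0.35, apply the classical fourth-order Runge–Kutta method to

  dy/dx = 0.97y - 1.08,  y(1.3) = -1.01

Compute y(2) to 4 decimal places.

RK4: k1 = f(x_n, y_n); k2 = f(x_n + h/2, y_n + (h/2)·k1); k3 = f(x_n + h/2, y_n + (h/2)·k2); k4 = f(x_n + h, y_n + h·k3); y_{n+1} = y_n + (h/6)·(k1 + 2k2 + 2k3 + k4).
x=1.300000, y=-1.010000:
  k1 = f(1.300000, -1.010000) = -2.059700
  k2 = f(1.475000, -1.370448) = -2.409334
  k3 = f(1.475000, -1.431633) = -2.468684
  k4 = f(1.650000, -1.874040) = -2.897818
  y ← -1.010000 + (0.35/6)·(k1 + 2k2 + 2k3 + k4) = -1.868291
x=1.650000, y=-1.868291:
  k1 = f(1.650000, -1.868291) = -2.892242
  k2 = f(1.825000, -2.374433) = -3.383200
  k3 = f(1.825000, -2.460351) = -3.466540
  k4 = f(2.000000, -3.081580) = -4.069132
  y ← -1.868291 + (0.35/6)·(k1 + 2k2 + 2k3 + k4) = -3.073507
y(2) ≈ -3.0735

-3.0735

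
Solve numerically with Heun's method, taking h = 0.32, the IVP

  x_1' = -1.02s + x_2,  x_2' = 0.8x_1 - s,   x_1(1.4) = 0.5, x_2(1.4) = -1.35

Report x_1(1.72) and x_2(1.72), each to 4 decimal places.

Heun on (x_1,x_2): k1 = f(s_n, state_n); k2 = f(s_n + h, state_n + h·k1); state_{n+1} = state_n + (h/2)·(k1 + k2).
1.400000: (0.500000, -1.350000)
  k1 = (-2.778000, -1.000000)
  predictor → (-0.388960, -1.670000)
  k2 = (-3.424400, -2.031168)
  → (-0.492384, -1.834987)
(x_1(1.72), x_2(1.72)) ≈ (-0.4924, -1.8350)

-0.4924, -1.8350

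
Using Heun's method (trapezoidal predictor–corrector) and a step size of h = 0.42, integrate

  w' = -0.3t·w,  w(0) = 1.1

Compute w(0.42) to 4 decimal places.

1.0709

Heun: k1 = f(t_n, w_n); k2 = f(t_n + h, w_n + h·k1); w_{n+1} = w_n + (h/2)·(k1 + k2).
t=0.000000, w=1.100000:
  k1 = f(0.000000, 1.100000) = 0.000000
  k2 = f(0.420000, 1.100000) = -0.138600
  w ← 1.100000 + (0.42/2)·(0.000000 + (-0.138600)) = 1.070894
w(0.42) ≈ 1.0709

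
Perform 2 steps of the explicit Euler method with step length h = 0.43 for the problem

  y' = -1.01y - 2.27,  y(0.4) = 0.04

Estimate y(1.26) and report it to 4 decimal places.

Euler: y_{n+1} = y_n + h·f(t_n, y_n).
t=0.400000, y=0.040000: f=-2.310400 → y ← 0.040000 + 0.43·(-2.310400) = -0.953472
t=0.830000, y=-0.953472: f=-1.306993 → y ← -0.953472 + 0.43·(-1.306993) = -1.515479
y(1.26) ≈ -1.5155

-1.5155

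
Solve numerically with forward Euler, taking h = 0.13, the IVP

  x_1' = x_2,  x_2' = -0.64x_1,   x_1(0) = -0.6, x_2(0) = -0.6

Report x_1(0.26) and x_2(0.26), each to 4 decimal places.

-0.7495, -0.4937

Euler on (x_1,x_2): x_1_{n+1} = x_1_n + h·x_1', x_2_{n+1} = x_2_n + h·x_2'.
0.000000: (-0.600000, -0.600000); f=(-0.600000, 0.384000) → (-0.678000, -0.550080)
0.130000: (-0.678000, -0.550080); f=(-0.550080, 0.433920) → (-0.749510, -0.493670)
(x_1(0.26), x_2(0.26)) ≈ (-0.7495, -0.4937)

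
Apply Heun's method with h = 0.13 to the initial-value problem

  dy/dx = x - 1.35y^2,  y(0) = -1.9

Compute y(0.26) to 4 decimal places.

Heun: k1 = f(x_n, y_n); k2 = f(x_n + h, y_n + h·k1); y_{n+1} = y_n + (h/2)·(k1 + k2).
x=0.000000, y=-1.900000:
  k1 = f(0.000000, -1.900000) = -4.873500
  k2 = f(0.130000, -2.533555) = -8.535516
  y ← -1.900000 + (0.13/2)·(-4.873500 + (-8.535516)) = -2.771586
x=0.130000, y=-2.771586:
  k1 = f(0.130000, -2.771586) = -10.240281
  k2 = f(0.260000, -4.102823) = -22.464756
  y ← -2.771586 + (0.13/2)·(-10.240281 + (-22.464756)) = -4.897413
y(0.26) ≈ -4.8974

-4.8974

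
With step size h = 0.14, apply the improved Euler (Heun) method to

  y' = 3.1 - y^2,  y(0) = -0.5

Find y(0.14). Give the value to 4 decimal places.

-0.0842

Heun: k1 = f(t_n, y_n); k2 = f(t_n + h, y_n + h·k1); y_{n+1} = y_n + (h/2)·(k1 + k2).
t=0.000000, y=-0.500000:
  k1 = f(0.000000, -0.500000) = 2.850000
  k2 = f(0.140000, -0.101000) = 3.089799
  y ← -0.500000 + (0.14/2)·(2.850000 + 3.089799) = -0.084214
y(0.14) ≈ -0.0842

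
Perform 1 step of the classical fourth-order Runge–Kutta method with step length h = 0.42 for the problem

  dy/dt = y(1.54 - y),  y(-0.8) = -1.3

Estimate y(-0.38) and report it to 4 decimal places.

RK4: k1 = f(t_n, y_n); k2 = f(t_n + h/2, y_n + (h/2)·k1); k3 = f(t_n + h/2, y_n + (h/2)·k2); k4 = f(t_n + h, y_n + h·k3); y_{n+1} = y_n + (h/6)·(k1 + 2k2 + 2k3 + k4).
t=-0.800000, y=-1.300000:
  k1 = f(-0.800000, -1.300000) = -3.692000
  k2 = f(-0.590000, -2.075320) = -7.502946
  k3 = f(-0.590000, -2.875619) = -12.697635
  k4 = f(-0.380000, -6.633007) = -54.211610
  y ← -1.300000 + (0.42/6)·(k1 + 2k2 + 2k3 + k4) = -8.181334
y(-0.38) ≈ -8.1813

-8.1813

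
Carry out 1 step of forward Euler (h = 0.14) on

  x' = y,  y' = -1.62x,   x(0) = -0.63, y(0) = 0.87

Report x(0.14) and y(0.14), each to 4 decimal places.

-0.5082, 1.0129

Euler on (x,y): x_{n+1} = x_n + h·x', y_{n+1} = y_n + h·y'.
0.000000: (-0.630000, 0.870000); f=(0.870000, 1.020600) → (-0.508200, 1.012884)
(x(0.14), y(0.14)) ≈ (-0.5082, 1.0129)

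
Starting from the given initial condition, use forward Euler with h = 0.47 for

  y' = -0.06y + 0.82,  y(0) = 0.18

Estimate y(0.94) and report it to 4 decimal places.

0.9299

Euler: y_{n+1} = y_n + h·f(x_n, y_n).
x=0.000000, y=0.180000: f=0.809200 → y ← 0.180000 + 0.47·0.809200 = 0.560324
x=0.470000, y=0.560324: f=0.786381 → y ← 0.560324 + 0.47·0.786381 = 0.929923
y(0.94) ≈ 0.9299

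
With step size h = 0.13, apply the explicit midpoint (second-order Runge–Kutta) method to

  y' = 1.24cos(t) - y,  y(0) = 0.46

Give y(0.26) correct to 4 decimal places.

0.6348

Midpoint: k1 = f(t_n, y_n); k2 = f(t_n + h/2, y_n + (h/2)·k1); y_{n+1} = y_n + h·k2.
t=0.000000, y=0.460000:
  k1 = f(0.000000, 0.460000) = 0.780000
  k2 = f(0.065000, 0.510700) = 0.726681
  y ← 0.460000 + 0.13·0.726681 = 0.554469
t=0.130000, y=0.554469:
  k1 = f(0.130000, 0.554469) = 0.675068
  k2 = f(0.195000, 0.598348) = 0.618151
  y ← 0.554469 + 0.13·0.618151 = 0.634828
y(0.26) ≈ 0.6348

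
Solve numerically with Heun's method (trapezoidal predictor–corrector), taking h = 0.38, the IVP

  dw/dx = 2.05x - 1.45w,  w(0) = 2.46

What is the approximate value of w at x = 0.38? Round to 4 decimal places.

1.6260

Heun: k1 = f(x_n, w_n); k2 = f(x_n + h, w_n + h·k1); w_{n+1} = w_n + (h/2)·(k1 + k2).
x=0.000000, w=2.460000:
  k1 = f(0.000000, 2.460000) = -3.567000
  k2 = f(0.380000, 1.104540) = -0.822583
  w ← 2.460000 + (0.38/2)·(-3.567000 + (-0.822583)) = 1.625979
w(0.38) ≈ 1.6260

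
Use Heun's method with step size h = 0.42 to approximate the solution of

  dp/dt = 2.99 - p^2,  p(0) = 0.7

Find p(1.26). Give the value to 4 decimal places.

Heun: k1 = f(t_n, p_n); k2 = f(t_n + h, p_n + h·k1); p_{n+1} = p_n + (h/2)·(k1 + k2).
t=0.000000, p=0.700000:
  k1 = f(0.000000, 0.700000) = 2.500000
  k2 = f(0.420000, 1.750000) = -0.072500
  p ← 0.700000 + (0.42/2)·(2.500000 + (-0.072500)) = 1.209775
t=0.420000, p=1.209775:
  k1 = f(0.420000, 1.209775) = 1.526444
  k2 = f(0.840000, 1.850882) = -0.435763
  p ← 1.209775 + (0.42/2)·(1.526444 + (-0.435763)) = 1.438818
t=0.840000, p=1.438818:
  k1 = f(0.840000, 1.438818) = 0.919802
  k2 = f(1.260000, 1.825135) = -0.341118
  p ← 1.438818 + (0.42/2)·(0.919802 + (-0.341118)) = 1.560342
p(1.26) ≈ 1.5603

1.5603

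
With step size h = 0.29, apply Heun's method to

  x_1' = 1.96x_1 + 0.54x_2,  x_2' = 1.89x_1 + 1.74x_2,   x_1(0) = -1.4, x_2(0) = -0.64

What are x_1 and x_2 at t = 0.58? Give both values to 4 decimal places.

-5.2148, -5.9898

Heun on (x_1,x_2): k1 = f(t_n, state_n); k2 = f(t_n + h, state_n + h·k1); state_{n+1} = state_n + (h/2)·(k1 + k2).
0.000000: (-1.400000, -0.640000)
  k1 = (-3.089600, -3.759600)
  predictor → (-2.295984, -1.730284)
  k2 = (-5.434482, -7.350104)
  → (-2.635992, -2.250907)
0.290000: (-2.635992, -2.250907)
  k1 = (-6.382034, -8.898603)
  predictor → (-4.486782, -4.831502)
  k2 = (-11.403103, -16.886831)
  → (-5.214837, -5.989795)
(x_1(0.58), x_2(0.58)) ≈ (-5.2148, -5.9898)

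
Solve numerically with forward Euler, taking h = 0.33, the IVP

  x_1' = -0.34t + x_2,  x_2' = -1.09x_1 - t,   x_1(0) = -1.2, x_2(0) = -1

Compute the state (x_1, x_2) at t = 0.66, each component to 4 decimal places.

Euler on (x_1,x_2): x_1_{n+1} = x_1_n + h·x_1', x_2_{n+1} = x_2_n + h·x_2'.
0.000000: (-1.200000, -1.000000); f=(-1.000000, 1.308000) → (-1.530000, -0.568360)
0.330000: (-1.530000, -0.568360); f=(-0.680560, 1.337700) → (-1.754585, -0.126919)
(x_1(0.66), x_2(0.66)) ≈ (-1.7546, -0.1269)

-1.7546, -0.1269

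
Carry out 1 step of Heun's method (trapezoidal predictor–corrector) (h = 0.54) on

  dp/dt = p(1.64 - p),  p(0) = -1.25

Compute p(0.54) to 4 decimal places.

-6.4088

Heun: k1 = f(t_n, p_n); k2 = f(t_n + h, p_n + h·k1); p_{n+1} = p_n + (h/2)·(k1 + k2).
t=0.000000, p=-1.250000:
  k1 = f(0.000000, -1.250000) = -3.612500
  k2 = f(0.540000, -3.200750) = -15.494031
  p ← -1.250000 + (0.54/2)·(-3.612500 + (-15.494031)) = -6.408763
p(0.54) ≈ -6.4088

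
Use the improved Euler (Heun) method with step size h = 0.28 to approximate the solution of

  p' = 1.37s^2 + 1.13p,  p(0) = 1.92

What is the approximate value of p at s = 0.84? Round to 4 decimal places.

Heun: k1 = f(s_n, p_n); k2 = f(s_n + h, p_n + h·k1); p_{n+1} = p_n + (h/2)·(k1 + k2).
s=0.000000, p=1.920000:
  k1 = f(0.000000, 1.920000) = 2.169600
  k2 = f(0.280000, 2.527488) = 2.963469
  p ← 1.920000 + (0.28/2)·(2.169600 + 2.963469) = 2.638630
s=0.280000, p=2.638630:
  k1 = f(0.280000, 2.638630) = 3.089060
  k2 = f(0.560000, 3.503566) = 4.388662
  p ← 2.638630 + (0.28/2)·(3.089060 + 4.388662) = 3.685511
s=0.560000, p=3.685511:
  k1 = f(0.560000, 3.685511) = 4.594259
  k2 = f(0.840000, 4.971903) = 6.584923
  p ← 3.685511 + (0.28/2)·(4.594259 + 6.584923) = 5.250596
p(0.84) ≈ 5.2506

5.2506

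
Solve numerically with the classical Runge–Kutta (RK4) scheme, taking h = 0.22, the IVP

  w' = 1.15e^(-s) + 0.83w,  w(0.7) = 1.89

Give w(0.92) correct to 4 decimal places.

2.3928

RK4: k1 = f(s_n, w_n); k2 = f(s_n + h/2, w_n + (h/2)·k1); k3 = f(s_n + h/2, w_n + (h/2)·k2); k4 = f(s_n + h, w_n + h·k3); w_{n+1} = w_n + (h/6)·(k1 + 2k2 + 2k3 + k4).
s=0.700000, w=1.890000:
  k1 = f(0.700000, 1.890000) = 2.139773
  k2 = f(0.810000, 2.125375) = 2.275648
  k3 = f(0.810000, 2.140321) = 2.288053
  k4 = f(0.920000, 2.393372) = 2.444795
  w ← 1.890000 + (0.22/6)·(k1 + 2k2 + 2k3 + k4) = 2.392772
w(0.92) ≈ 2.3928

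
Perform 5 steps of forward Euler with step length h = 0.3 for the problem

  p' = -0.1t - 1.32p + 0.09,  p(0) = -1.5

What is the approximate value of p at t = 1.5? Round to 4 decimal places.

Euler: p_{n+1} = p_n + h·f(t_n, p_n).
t=0.000000, p=-1.500000: f=2.070000 → p ← -1.500000 + 0.3·2.070000 = -0.879000
t=0.300000, p=-0.879000: f=1.220280 → p ← -0.879000 + 0.3·1.220280 = -0.512916
t=0.600000, p=-0.512916: f=0.707049 → p ← -0.512916 + 0.3·0.707049 = -0.300801
t=0.900000, p=-0.300801: f=0.397058 → p ← -0.300801 + 0.3·0.397058 = -0.181684
t=1.200000, p=-0.181684: f=0.209823 → p ← -0.181684 + 0.3·0.209823 = -0.118737
p(1.5) ≈ -0.1187

-0.1187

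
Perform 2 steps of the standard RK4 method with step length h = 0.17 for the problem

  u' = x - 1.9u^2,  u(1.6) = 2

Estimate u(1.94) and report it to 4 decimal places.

1.1900

RK4: k1 = f(x_n, u_n); k2 = f(x_n + h/2, u_n + (h/2)·k1); k3 = f(x_n + h/2, u_n + (h/2)·k2); k4 = f(x_n + h, u_n + h·k3); u_{n+1} = u_n + (h/6)·(k1 + 2k2 + 2k3 + k4).
x=1.600000, u=2.000000:
  k1 = f(1.600000, 2.000000) = -6.000000
  k2 = f(1.685000, 1.490000) = -2.533190
  k3 = f(1.685000, 1.784679) = -4.366649
  k4 = f(1.770000, 1.257670) = -1.235292
  u ← 2.000000 + (0.17/6)·(k1 + 2k2 + 2k3 + k4) = 1.404009
x=1.770000, u=1.404009:
  k1 = f(1.770000, 1.404009) = -1.975359
  k2 = f(1.855000, 1.236104) = -1.048109
  k3 = f(1.855000, 1.314920) = -1.430127
  k4 = f(1.940000, 1.160888) = -0.620554
  u ← 1.404009 + (0.17/6)·(k1 + 2k2 + 2k3 + k4) = 1.190025
u(1.94) ≈ 1.1900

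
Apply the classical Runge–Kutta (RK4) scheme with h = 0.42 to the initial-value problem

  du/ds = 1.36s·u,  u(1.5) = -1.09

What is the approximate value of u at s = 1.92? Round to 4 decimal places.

-2.8846

RK4: k1 = f(s_n, u_n); k2 = f(s_n + h/2, u_n + (h/2)·k1); k3 = f(s_n + h/2, u_n + (h/2)·k2); k4 = f(s_n + h, u_n + h·k3); u_{n+1} = u_n + (h/6)·(k1 + 2k2 + 2k3 + k4).
s=1.500000, u=-1.090000:
  k1 = f(1.500000, -1.090000) = -2.223600
  k2 = f(1.710000, -1.556956) = -3.620857
  k3 = f(1.710000, -1.850380) = -4.303244
  k4 = f(1.920000, -2.897362) = -7.565592
  u ← -1.090000 + (0.42/6)·(k1 + 2k2 + 2k3 + k4) = -2.884618
u(1.92) ≈ -2.8846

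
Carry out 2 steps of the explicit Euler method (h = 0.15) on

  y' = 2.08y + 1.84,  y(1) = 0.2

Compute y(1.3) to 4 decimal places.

0.9824

Euler: y_{n+1} = y_n + h·f(s_n, y_n).
s=1.000000, y=0.200000: f=2.256000 → y ← 0.200000 + 0.15·2.256000 = 0.538400
s=1.150000, y=0.538400: f=2.959872 → y ← 0.538400 + 0.15·2.959872 = 0.982381
y(1.3) ≈ 0.9824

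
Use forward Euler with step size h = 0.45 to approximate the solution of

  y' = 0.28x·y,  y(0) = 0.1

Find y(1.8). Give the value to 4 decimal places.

0.1377

Euler: y_{n+1} = y_n + h·f(x_n, y_n).
x=0.000000, y=0.100000: f=0.000000 → y ← 0.100000 + 0.45·0.000000 = 0.100000
x=0.450000, y=0.100000: f=0.012600 → y ← 0.100000 + 0.45·0.012600 = 0.105670
x=0.900000, y=0.105670: f=0.026629 → y ← 0.105670 + 0.45·0.026629 = 0.117653
x=1.350000, y=0.117653: f=0.044473 → y ← 0.117653 + 0.45·0.044473 = 0.137666
y(1.8) ≈ 0.1377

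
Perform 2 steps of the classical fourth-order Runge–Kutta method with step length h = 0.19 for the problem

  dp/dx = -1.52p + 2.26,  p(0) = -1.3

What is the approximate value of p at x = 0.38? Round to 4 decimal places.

-0.0773

RK4: k1 = f(x_n, p_n); k2 = f(x_n + h/2, p_n + (h/2)·k1); k3 = f(x_n + h/2, p_n + (h/2)·k2); k4 = f(x_n + h, p_n + h·k3); p_{n+1} = p_n + (h/6)·(k1 + 2k2 + 2k3 + k4).
x=0.000000, p=-1.300000:
  k1 = f(0.000000, -1.300000) = 4.236000
  k2 = f(0.095000, -0.897580) = 3.624322
  k3 = f(0.095000, -0.955689) = 3.712648
  k4 = f(0.190000, -0.594597) = 3.163787
  p ← -1.300000 + (0.19/6)·(k1 + 2k2 + 2k3 + k4) = -0.600999
x=0.190000, p=-0.600999:
  k1 = f(0.190000, -0.600999) = 3.173518
  k2 = f(0.285000, -0.299514) = 2.715262
  k3 = f(0.285000, -0.343049) = 2.781434
  k4 = f(0.380000, -0.072526) = 2.370240
  p ← -0.600999 + (0.19/6)·(k1 + 2k2 + 2k3 + k4) = -0.077322
p(0.38) ≈ -0.0773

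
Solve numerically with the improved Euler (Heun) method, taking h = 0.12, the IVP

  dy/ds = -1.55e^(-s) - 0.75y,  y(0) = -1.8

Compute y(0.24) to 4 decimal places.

-1.8048

Heun: k1 = f(s_n, y_n); k2 = f(s_n + h, y_n + h·k1); y_{n+1} = y_n + (h/2)·(k1 + k2).
s=0.000000, y=-1.800000:
  k1 = f(0.000000, -1.800000) = -0.200000
  k2 = f(0.120000, -1.824000) = -0.006727
  y ← -1.800000 + (0.12/2)·(-0.200000 + (-0.006727)) = -1.812404
s=0.120000, y=-1.812404:
  k1 = f(0.120000, -1.812404) = -0.015424
  k2 = f(0.240000, -1.814254) = 0.141418
  y ← -1.812404 + (0.12/2)·(-0.015424 + 0.141418) = -1.804844
y(0.24) ≈ -1.8048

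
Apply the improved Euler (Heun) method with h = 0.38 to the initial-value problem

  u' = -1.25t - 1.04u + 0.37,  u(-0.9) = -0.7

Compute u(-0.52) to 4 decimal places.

Heun: k1 = f(t_n, u_n); k2 = f(t_n + h, u_n + h·k1); u_{n+1} = u_n + (h/2)·(k1 + k2).
t=-0.900000, u=-0.700000:
  k1 = f(-0.900000, -0.700000) = 2.223000
  k2 = f(-0.520000, 0.144740) = 0.869470
  u ← -0.700000 + (0.38/2)·(2.223000 + 0.869470) = -0.112431
u(-0.52) ≈ -0.1124

-0.1124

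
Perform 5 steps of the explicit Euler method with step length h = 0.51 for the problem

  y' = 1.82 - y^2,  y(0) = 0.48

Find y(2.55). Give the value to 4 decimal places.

Euler: y_{n+1} = y_n + h·f(t_n, y_n).
t=0.000000, y=0.480000: f=1.589600 → y ← 0.480000 + 0.51·1.589600 = 1.290696
t=0.510000, y=1.290696: f=0.154104 → y ← 1.290696 + 0.51·0.154104 = 1.369289
t=1.020000, y=1.369289: f=-0.054952 → y ← 1.369289 + 0.51·(-0.054952) = 1.341263
t=1.530000, y=1.341263: f=0.021013 → y ← 1.341263 + 0.51·0.021013 = 1.351980
t=2.040000, y=1.351980: f=-0.007849 → y ← 1.351980 + 0.51·(-0.007849) = 1.347977
y(2.55) ≈ 1.3480

1.3480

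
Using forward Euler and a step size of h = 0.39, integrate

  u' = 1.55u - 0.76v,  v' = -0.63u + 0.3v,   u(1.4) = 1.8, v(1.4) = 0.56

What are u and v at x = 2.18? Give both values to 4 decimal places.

4.3133, -0.4641

Euler on (u,v): u_{n+1} = u_n + h·u', v_{n+1} = v_n + h·v'.
1.400000: (1.800000, 0.560000); f=(2.364400, -0.966000) → (2.722116, 0.183260)
1.790000: (2.722116, 0.183260); f=(4.080002, -1.659955) → (4.313317, -0.464122)
(u(2.18), v(2.18)) ≈ (4.3133, -0.4641)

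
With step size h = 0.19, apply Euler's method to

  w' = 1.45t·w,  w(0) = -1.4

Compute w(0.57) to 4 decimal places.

-1.6275

Euler: w_{n+1} = w_n + h·f(t_n, w_n).
t=0.000000, w=-1.400000: f=0.000000 → w ← -1.400000 + 0.19·0.000000 = -1.400000
t=0.190000, w=-1.400000: f=-0.385700 → w ← -1.400000 + 0.19·(-0.385700) = -1.473283
t=0.380000, w=-1.473283: f=-0.811779 → w ← -1.473283 + 0.19·(-0.811779) = -1.627521
w(0.57) ≈ -1.6275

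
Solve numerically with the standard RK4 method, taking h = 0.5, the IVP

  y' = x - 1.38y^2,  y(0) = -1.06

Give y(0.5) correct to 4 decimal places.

RK4: k1 = f(x_n, y_n); k2 = f(x_n + h/2, y_n + (h/2)·k1); k3 = f(x_n + h/2, y_n + (h/2)·k2); k4 = f(x_n + h, y_n + h·k3); y_{n+1} = y_n + (h/6)·(k1 + 2k2 + 2k3 + k4).
x=0.000000, y=-1.060000:
  k1 = f(0.000000, -1.060000) = -1.550568
  k2 = f(0.250000, -1.447642) = -2.642021
  k3 = f(0.250000, -1.720505) = -3.834991
  k4 = f(0.500000, -2.977495) = -11.734361
  y ← -1.060000 + (0.5/6)·(k1 + 2k2 + 2k3 + k4) = -3.246579
y(0.5) ≈ -3.2466

-3.2466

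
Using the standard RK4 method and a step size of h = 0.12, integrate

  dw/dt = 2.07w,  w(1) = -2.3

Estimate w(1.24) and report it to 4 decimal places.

-3.7799

RK4: k1 = f(t_n, w_n); k2 = f(t_n + h/2, w_n + (h/2)·k1); k3 = f(t_n + h/2, w_n + (h/2)·k2); k4 = f(t_n + h, w_n + h·k3); w_{n+1} = w_n + (h/6)·(k1 + 2k2 + 2k3 + k4).
t=1.000000, w=-2.300000:
  k1 = f(1.000000, -2.300000) = -4.761000
  k2 = f(1.060000, -2.585660) = -5.352316
  k3 = f(1.060000, -2.621139) = -5.425758
  k4 = f(1.120000, -2.951091) = -6.108758
  w ← -2.300000 + (0.12/6)·(k1 + 2k2 + 2k3 + k4) = -2.948518
t=1.120000, w=-2.948518:
  k1 = f(1.120000, -2.948518) = -6.103433
  k2 = f(1.180000, -3.314724) = -6.861479
  k3 = f(1.180000, -3.360207) = -6.955628
  k4 = f(1.240000, -3.783194) = -7.831211
  w ← -2.948518 + (0.12/6)·(k1 + 2k2 + 2k3 + k4) = -3.779895
w(1.24) ≈ -3.7799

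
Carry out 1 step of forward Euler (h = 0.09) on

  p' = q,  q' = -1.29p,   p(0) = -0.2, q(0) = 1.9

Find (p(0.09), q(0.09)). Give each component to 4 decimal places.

Euler on (p,q): p_{n+1} = p_n + h·p', q_{n+1} = q_n + h·q'.
0.000000: (-0.200000, 1.900000); f=(1.900000, 0.258000) → (-0.029000, 1.923220)
(p(0.09), q(0.09)) ≈ (-0.0290, 1.9232)

-0.0290, 1.9232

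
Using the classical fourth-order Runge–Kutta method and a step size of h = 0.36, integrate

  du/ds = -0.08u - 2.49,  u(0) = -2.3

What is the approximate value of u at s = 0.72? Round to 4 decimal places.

RK4: k1 = f(s_n, u_n); k2 = f(s_n + h/2, u_n + (h/2)·k1); k3 = f(s_n + h/2, u_n + (h/2)·k2); k4 = f(s_n + h, u_n + h·k3); u_{n+1} = u_n + (h/6)·(k1 + 2k2 + 2k3 + k4).
s=0.000000, u=-2.300000:
  k1 = f(0.000000, -2.300000) = -2.306000
  k2 = f(0.180000, -2.715080) = -2.272794
  k3 = f(0.180000, -2.709103) = -2.273272
  k4 = f(0.360000, -3.118378) = -2.240530
  u ← -2.300000 + (0.36/6)·(k1 + 2k2 + 2k3 + k4) = -3.118320
s=0.360000, u=-3.118320:
  k1 = f(0.360000, -3.118320) = -2.240534
  k2 = f(0.540000, -3.521616) = -2.208271
  k3 = f(0.540000, -3.515808) = -2.208735
  k4 = f(0.720000, -3.913464) = -2.176923
  u ← -3.118320 + (0.36/6)·(k1 + 2k2 + 2k3 + k4) = -3.913408
u(0.72) ≈ -3.9134

-3.9134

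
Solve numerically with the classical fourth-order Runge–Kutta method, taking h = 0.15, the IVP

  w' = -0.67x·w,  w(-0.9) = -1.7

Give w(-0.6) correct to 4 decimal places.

RK4: k1 = f(x_n, w_n); k2 = f(x_n + h/2, w_n + (h/2)·k1); k3 = f(x_n + h/2, w_n + (h/2)·k2); k4 = f(x_n + h, w_n + h·k3); w_{n+1} = w_n + (h/6)·(k1 + 2k2 + 2k3 + k4).
x=-0.900000, w=-1.700000:
  k1 = f(-0.900000, -1.700000) = -1.025100
  k2 = f(-0.825000, -1.776882) = -0.982172
  k3 = f(-0.825000, -1.773663) = -0.980392
  k4 = f(-0.750000, -1.847059) = -0.928147
  w ← -1.700000 + (0.15/6)·(k1 + 2k2 + 2k3 + k4) = -1.846959
x=-0.750000, w=-1.846959:
  k1 = f(-0.750000, -1.846959) = -0.928097
  k2 = f(-0.675000, -1.916567) = -0.866767
  k3 = f(-0.675000, -1.911967) = -0.864687
  k4 = f(-0.600000, -1.976662) = -0.794618
  w ← -1.846959 + (0.15/6)·(k1 + 2k2 + 2k3 + k4) = -1.976600
w(-0.6) ≈ -1.9766

-1.9766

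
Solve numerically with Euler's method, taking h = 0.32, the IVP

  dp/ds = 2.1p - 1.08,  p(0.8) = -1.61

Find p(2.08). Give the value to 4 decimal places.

-16.0876

Euler: p_{n+1} = p_n + h·f(s_n, p_n).
s=0.800000, p=-1.610000: f=-4.461000 → p ← -1.610000 + 0.32·(-4.461000) = -3.037520
s=1.120000, p=-3.037520: f=-7.458792 → p ← -3.037520 + 0.32·(-7.458792) = -5.424333
s=1.440000, p=-5.424333: f=-12.471100 → p ← -5.424333 + 0.32·(-12.471100) = -9.415086
s=1.760000, p=-9.415086: f=-20.851680 → p ← -9.415086 + 0.32·(-20.851680) = -16.087623
p(2.08) ≈ -16.0876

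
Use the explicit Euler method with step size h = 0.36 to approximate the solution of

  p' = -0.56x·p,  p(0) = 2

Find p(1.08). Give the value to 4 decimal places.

Euler: p_{n+1} = p_n + h·f(x_n, p_n).
x=0.000000, p=2.000000: f=0.000000 → p ← 2.000000 + 0.36·0.000000 = 2.000000
x=0.360000, p=2.000000: f=-0.403200 → p ← 2.000000 + 0.36·(-0.403200) = 1.854848
x=0.720000, p=1.854848: f=-0.747875 → p ← 1.854848 + 0.36·(-0.747875) = 1.585613
p(1.08) ≈ 1.5856

1.5856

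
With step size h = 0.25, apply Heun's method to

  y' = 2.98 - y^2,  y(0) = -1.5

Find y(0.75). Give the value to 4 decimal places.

-0.1484

Heun: k1 = f(t_n, y_n); k2 = f(t_n + h, y_n + h·k1); y_{n+1} = y_n + (h/2)·(k1 + k2).
t=0.000000, y=-1.500000:
  k1 = f(0.000000, -1.500000) = 0.730000
  k2 = f(0.250000, -1.317500) = 1.244194
  y ← -1.500000 + (0.25/2)·(0.730000 + 1.244194) = -1.253226
t=0.250000, y=-1.253226:
  k1 = f(0.250000, -1.253226) = 1.409425
  k2 = f(0.500000, -0.900869) = 2.168434
  y ← -1.253226 + (0.25/2)·(1.409425 + 2.168434) = -0.805993
t=0.500000, y=-0.805993:
  k1 = f(0.500000, -0.805993) = 2.330375
  k2 = f(0.750000, -0.223400) = 2.930093
  y ← -0.805993 + (0.25/2)·(2.330375 + 2.930093) = -0.148435
y(0.75) ≈ -0.1484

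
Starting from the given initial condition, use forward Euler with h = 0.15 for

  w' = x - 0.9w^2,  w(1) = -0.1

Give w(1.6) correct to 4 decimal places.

Euler: w_{n+1} = w_n + h·f(x_n, w_n).
x=1.000000, w=-0.100000: f=0.991000 → w ← -0.100000 + 0.15·0.991000 = 0.048650
x=1.150000, w=0.048650: f=1.147870 → w ← 0.048650 + 0.15·1.147870 = 0.220830
x=1.300000, w=0.220830: f=1.256111 → w ← 0.220830 + 0.15·1.256111 = 0.409247
x=1.450000, w=0.409247: f=1.299265 → w ← 0.409247 + 0.15·1.299265 = 0.604137
w(1.6) ≈ 0.6041

0.6041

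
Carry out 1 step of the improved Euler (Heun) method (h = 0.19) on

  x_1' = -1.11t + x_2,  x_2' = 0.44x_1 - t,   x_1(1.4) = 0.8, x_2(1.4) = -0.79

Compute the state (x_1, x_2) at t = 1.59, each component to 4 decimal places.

0.3157, -1.0258

Heun on (x_1,x_2): k1 = f(t_n, state_n); k2 = f(t_n + h, state_n + h·k1); state_{n+1} = state_n + (h/2)·(k1 + k2).
1.400000: (0.800000, -0.790000)
  k1 = (-2.344000, -1.048000)
  predictor → (0.354640, -0.989120)
  k2 = (-2.754020, -1.433958)
  → (0.315688, -1.025786)
(x_1(1.59), x_2(1.59)) ≈ (0.3157, -1.0258)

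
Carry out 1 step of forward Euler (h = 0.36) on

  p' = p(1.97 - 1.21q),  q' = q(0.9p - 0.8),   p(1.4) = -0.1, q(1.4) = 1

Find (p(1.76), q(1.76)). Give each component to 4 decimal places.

Euler on (p,q): p_{n+1} = p_n + h·p', q_{n+1} = q_n + h·q'.
1.400000: (-0.100000, 1.000000); f=(-0.076000, -0.890000) → (-0.127360, 0.679600)
(p(1.76), q(1.76)) ≈ (-0.1274, 0.6796)

-0.1274, 0.6796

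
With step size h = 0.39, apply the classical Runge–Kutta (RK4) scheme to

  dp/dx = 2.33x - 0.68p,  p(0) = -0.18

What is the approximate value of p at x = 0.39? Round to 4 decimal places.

RK4: k1 = f(x_n, p_n); k2 = f(x_n + h/2, p_n + (h/2)·k1); k3 = f(x_n + h/2, p_n + (h/2)·k2); k4 = f(x_n + h, p_n + h·k3); p_{n+1} = p_n + (h/6)·(k1 + 2k2 + 2k3 + k4).
x=0.000000, p=-0.180000:
  k1 = f(0.000000, -0.180000) = 0.122400
  k2 = f(0.195000, -0.156132) = 0.560520
  k3 = f(0.195000, -0.070699) = 0.502425
  k4 = f(0.390000, 0.015946) = 0.897857
  p ← -0.180000 + (0.39/6)·(k1 + 2k2 + 2k3 + k4) = 0.024500
p(0.39) ≈ 0.0245

0.0245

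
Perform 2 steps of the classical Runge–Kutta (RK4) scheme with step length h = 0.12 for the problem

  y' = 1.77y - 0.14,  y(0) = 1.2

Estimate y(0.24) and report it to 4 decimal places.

RK4: k1 = f(t_n, y_n); k2 = f(t_n + h/2, y_n + (h/2)·k1); k3 = f(t_n + h/2, y_n + (h/2)·k2); k4 = f(t_n + h, y_n + h·k3); y_{n+1} = y_n + (h/6)·(k1 + 2k2 + 2k3 + k4).
t=0.000000, y=1.200000:
  k1 = f(0.000000, 1.200000) = 1.984000
  k2 = f(0.060000, 1.319040) = 2.194701
  k3 = f(0.060000, 1.331682) = 2.217077
  k4 = f(0.120000, 1.466049) = 2.454907
  y ← 1.200000 + (0.12/6)·(k1 + 2k2 + 2k3 + k4) = 1.465249
t=0.120000, y=1.465249:
  k1 = f(0.120000, 1.465249) = 2.453491
  k2 = f(0.180000, 1.612459) = 2.714052
  k3 = f(0.180000, 1.628092) = 2.741724
  k4 = f(0.240000, 1.794256) = 3.035833
  y ← 1.465249 + (0.12/6)·(k1 + 2k2 + 2k3 + k4) = 1.793267
y(0.24) ≈ 1.7933

1.7933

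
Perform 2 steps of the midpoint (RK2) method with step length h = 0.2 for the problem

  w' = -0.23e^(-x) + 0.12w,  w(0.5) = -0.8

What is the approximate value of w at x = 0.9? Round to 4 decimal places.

-0.8865

Midpoint: k1 = f(x_n, w_n); k2 = f(x_n + h/2, w_n + (h/2)·k1); w_{n+1} = w_n + h·k2.
x=0.500000, w=-0.800000:
  k1 = f(0.500000, -0.800000) = -0.235502
  k2 = f(0.600000, -0.823550) = -0.225053
  w ← -0.800000 + 0.2·(-0.225053) = -0.845011
x=0.700000, w=-0.845011:
  k1 = f(0.700000, -0.845011) = -0.215616
  k2 = f(0.800000, -0.866572) = -0.207334
  w ← -0.845011 + 0.2·(-0.207334) = -0.886477
w(0.9) ≈ -0.8865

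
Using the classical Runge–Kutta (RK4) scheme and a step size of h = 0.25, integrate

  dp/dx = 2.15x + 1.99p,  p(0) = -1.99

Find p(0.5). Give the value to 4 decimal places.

-4.9958

RK4: k1 = f(x_n, p_n); k2 = f(x_n + h/2, p_n + (h/2)·k1); k3 = f(x_n + h/2, p_n + (h/2)·k2); k4 = f(x_n + h, p_n + h·k3); p_{n+1} = p_n + (h/6)·(k1 + 2k2 + 2k3 + k4).
x=0.000000, p=-1.990000:
  k1 = f(0.000000, -1.990000) = -3.960100
  k2 = f(0.125000, -2.485012) = -4.676425
  k3 = f(0.125000, -2.574553) = -4.854611
  k4 = f(0.250000, -3.203653) = -5.837769
  p ← -1.990000 + (0.25/6)·(k1 + 2k2 + 2k3 + k4) = -3.192497
x=0.250000, p=-3.192497:
  k1 = f(0.250000, -3.192497) = -5.815570
  k2 = f(0.375000, -3.919444) = -6.993443
  k3 = f(0.375000, -4.066678) = -7.286439
  k4 = f(0.500000, -5.014107) = -8.903073
  p ← -3.192497 + (0.25/6)·(k1 + 2k2 + 2k3 + k4) = -4.995764
p(0.5) ≈ -4.9958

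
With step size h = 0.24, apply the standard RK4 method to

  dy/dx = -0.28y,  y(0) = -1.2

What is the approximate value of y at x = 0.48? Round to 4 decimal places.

-1.0491

RK4: k1 = f(x_n, y_n); k2 = f(x_n + h/2, y_n + (h/2)·k1); k3 = f(x_n + h/2, y_n + (h/2)·k2); k4 = f(x_n + h, y_n + h·k3); y_{n+1} = y_n + (h/6)·(k1 + 2k2 + 2k3 + k4).
x=0.000000, y=-1.200000:
  k1 = f(0.000000, -1.200000) = 0.336000
  k2 = f(0.120000, -1.159680) = 0.324710
  k3 = f(0.120000, -1.161035) = 0.325090
  k4 = f(0.240000, -1.121978) = 0.314154
  y ← -1.200000 + (0.24/6)·(k1 + 2k2 + 2k3 + k4) = -1.122010
x=0.240000, y=-1.122010:
  k1 = f(0.240000, -1.122010) = 0.314163
  k2 = f(0.360000, -1.084310) = 0.303607
  k3 = f(0.360000, -1.085577) = 0.303962
  k4 = f(0.480000, -1.049059) = 0.293737
  y ← -1.122010 + (0.24/6)·(k1 + 2k2 + 2k3 + k4) = -1.049088
y(0.48) ≈ -1.0491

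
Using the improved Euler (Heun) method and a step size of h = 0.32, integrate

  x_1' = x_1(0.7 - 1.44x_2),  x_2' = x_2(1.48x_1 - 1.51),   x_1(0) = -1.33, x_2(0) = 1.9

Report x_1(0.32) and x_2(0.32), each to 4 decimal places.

Heun on (x_1,x_2): k1 = f(s_n, state_n); k2 = f(s_n + h, state_n + h·k1); state_{n+1} = state_n + (h/2)·(k1 + k2).
0.000000: (-1.330000, 1.900000)
  k1 = (2.707880, -6.608960)
  predictor → (-0.463478, -0.214867)
  k2 = (-0.467839, 0.471837)
  → (-0.971593, 0.918060)
(x_1(0.32), x_2(0.32)) ≈ (-0.9716, 0.9181)

-0.9716, 0.9181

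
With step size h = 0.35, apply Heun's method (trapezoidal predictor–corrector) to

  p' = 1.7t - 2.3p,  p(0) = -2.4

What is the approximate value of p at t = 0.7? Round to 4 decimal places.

Heun: k1 = f(t_n, p_n); k2 = f(t_n + h, p_n + h·k1); p_{n+1} = p_n + (h/2)·(k1 + k2).
t=0.000000, p=-2.400000:
  k1 = f(0.000000, -2.400000) = 5.520000
  k2 = f(0.350000, -0.468000) = 1.671400
  p ← -2.400000 + (0.35/2)·(5.520000 + 1.671400) = -1.141505
t=0.350000, p=-1.141505:
  k1 = f(0.350000, -1.141505) = 3.220461
  k2 = f(0.700000, -0.014343) = 1.222990
  p ← -1.141505 + (0.35/2)·(3.220461 + 1.222990) = -0.363901
p(0.7) ≈ -0.3639

-0.3639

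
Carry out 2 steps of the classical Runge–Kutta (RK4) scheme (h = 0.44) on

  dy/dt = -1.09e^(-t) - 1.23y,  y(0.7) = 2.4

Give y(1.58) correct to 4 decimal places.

RK4: k1 = f(t_n, y_n); k2 = f(t_n + h/2, y_n + (h/2)·k1); k3 = f(t_n + h/2, y_n + (h/2)·k2); k4 = f(t_n + h, y_n + h·k3); y_{n+1} = y_n + (h/6)·(k1 + 2k2 + 2k3 + k4).
t=0.700000, y=2.400000:
  k1 = f(0.700000, 2.400000) = -3.493278
  k2 = f(0.920000, 1.631479) = -2.441105
  k3 = f(0.920000, 1.862957) = -2.725823
  k4 = f(1.140000, 1.200638) = -1.825387
  y ← 2.400000 + (0.44/6)·(k1 + 2k2 + 2k3 + k4) = 1.252148
t=1.140000, y=1.252148:
  k1 = f(1.140000, 1.252148) = -1.888745
  k2 = f(1.360000, 0.836625) = -1.308808
  k3 = f(1.360000, 0.964211) = -1.465739
  k4 = f(1.580000, 0.607223) = -0.971397
  y ← 1.252148 + (0.44/6)·(k1 + 2k2 + 2k3 + k4) = 0.635471
y(1.58) ≈ 0.6355

0.6355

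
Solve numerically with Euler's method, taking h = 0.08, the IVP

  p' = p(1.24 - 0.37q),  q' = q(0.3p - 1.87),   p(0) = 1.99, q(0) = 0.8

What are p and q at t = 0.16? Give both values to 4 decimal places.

2.3071, 0.6479

Euler on (p,q): p_{n+1} = p_n + h·p', q_{n+1} = q_n + h·q'.
0.000000: (1.990000, 0.800000); f=(1.878560, -1.018400) → (2.140285, 0.718528)
0.080000: (2.140285, 0.718528); f=(2.084947, -0.882291) → (2.307081, 0.647945)
(p(0.16), q(0.16)) ≈ (2.3071, 0.6479)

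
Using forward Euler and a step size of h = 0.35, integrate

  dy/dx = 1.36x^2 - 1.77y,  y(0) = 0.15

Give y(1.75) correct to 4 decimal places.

Euler: y_{n+1} = y_n + h·f(x_n, y_n).
x=0.000000, y=0.150000: f=-0.265500 → y ← 0.150000 + 0.35·(-0.265500) = 0.057075
x=0.350000, y=0.057075: f=0.065577 → y ← 0.057075 + 0.35·0.065577 = 0.080027
x=0.700000, y=0.080027: f=0.524752 → y ← 0.080027 + 0.35·0.524752 = 0.263690
x=1.050000, y=0.263690: f=1.032668 → y ← 0.263690 + 0.35·1.032668 = 0.625124
x=1.400000, y=0.625124: f=1.559130 → y ← 0.625124 + 0.35·1.559130 = 1.170820
y(1.75) ≈ 1.1708

1.1708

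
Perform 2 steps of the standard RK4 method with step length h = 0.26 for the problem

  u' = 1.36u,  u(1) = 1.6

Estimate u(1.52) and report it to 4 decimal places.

3.2451

RK4: k1 = f(t_n, u_n); k2 = f(t_n + h/2, u_n + (h/2)·k1); k3 = f(t_n + h/2, u_n + (h/2)·k2); k4 = f(t_n + h, u_n + h·k3); u_{n+1} = u_n + (h/6)·(k1 + 2k2 + 2k3 + k4).
t=1.000000, u=1.600000:
  k1 = f(1.000000, 1.600000) = 2.176000
  k2 = f(1.130000, 1.882880) = 2.560717
  k3 = f(1.130000, 1.932893) = 2.628735
  k4 = f(1.260000, 2.283471) = 3.105521
  u ← 1.600000 + (0.26/6)·(k1 + 2k2 + 2k3 + k4) = 2.278618
t=1.260000, u=2.278618:
  k1 = f(1.260000, 2.278618) = 3.098921
  k2 = f(1.390000, 2.681478) = 3.646810
  k3 = f(1.390000, 2.752704) = 3.743677
  k4 = f(1.520000, 3.251974) = 4.422685
  u ← 2.278618 + (0.26/6)·(k1 + 2k2 + 2k3 + k4) = 3.245064
u(1.52) ≈ 3.2451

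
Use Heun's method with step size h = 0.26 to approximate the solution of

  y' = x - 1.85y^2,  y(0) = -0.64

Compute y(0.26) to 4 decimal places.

Heun: k1 = f(x_n, y_n); k2 = f(x_n + h, y_n + h·k1); y_{n+1} = y_n + (h/2)·(k1 + k2).
x=0.000000, y=-0.640000:
  k1 = f(0.000000, -0.640000) = -0.757760
  k2 = f(0.260000, -0.837018) = -1.036107
  y ← -0.640000 + (0.26/2)·(-0.757760 + (-1.036107)) = -0.873203
y(0.26) ≈ -0.8732

-0.8732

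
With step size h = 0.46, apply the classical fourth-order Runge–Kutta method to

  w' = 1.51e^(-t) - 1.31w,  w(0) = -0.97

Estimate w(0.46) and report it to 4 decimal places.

RK4: k1 = f(t_n, w_n); k2 = f(t_n + h/2, w_n + (h/2)·k1); k3 = f(t_n + h/2, w_n + (h/2)·k2); k4 = f(t_n + h, w_n + h·k3); w_{n+1} = w_n + (h/6)·(k1 + 2k2 + 2k3 + k4).
t=0.000000, w=-0.970000:
  k1 = f(0.000000, -0.970000) = 2.780700
  k2 = f(0.230000, -0.330439) = 1.632621
  k3 = f(0.230000, -0.594497) = 1.978537
  k4 = f(0.460000, -0.059873) = 1.031672
  w ← -0.970000 + (0.46/6)·(k1 + 2k2 + 2k3 + k4) = -0.124007
w(0.46) ≈ -0.1240

-0.1240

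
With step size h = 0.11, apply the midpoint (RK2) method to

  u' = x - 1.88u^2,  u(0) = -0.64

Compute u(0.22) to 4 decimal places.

-0.8377

Midpoint: k1 = f(x_n, u_n); k2 = f(x_n + h/2, u_n + (h/2)·k1); u_{n+1} = u_n + h·k2.
x=0.000000, u=-0.640000:
  k1 = f(0.000000, -0.640000) = -0.770048
  k2 = f(0.055000, -0.682353) = -0.820338
  u ← -0.640000 + 0.11·(-0.820338) = -0.730237
x=0.110000, u=-0.730237:
  k1 = f(0.110000, -0.730237) = -0.892503
  k2 = f(0.165000, -0.779325) = -0.976813
  u ← -0.730237 + 0.11·(-0.976813) = -0.837687
u(0.22) ≈ -0.8377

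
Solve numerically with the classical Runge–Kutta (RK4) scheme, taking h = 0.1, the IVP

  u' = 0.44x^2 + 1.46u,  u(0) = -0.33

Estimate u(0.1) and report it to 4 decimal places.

-0.3817

RK4: k1 = f(x_n, u_n); k2 = f(x_n + h/2, u_n + (h/2)·k1); k3 = f(x_n + h/2, u_n + (h/2)·k2); k4 = f(x_n + h, u_n + h·k3); u_{n+1} = u_n + (h/6)·(k1 + 2k2 + 2k3 + k4).
x=0.000000, u=-0.330000:
  k1 = f(0.000000, -0.330000) = -0.481800
  k2 = f(0.050000, -0.354090) = -0.515871
  k3 = f(0.050000, -0.355794) = -0.518359
  k4 = f(0.100000, -0.381836) = -0.553080
  u ← -0.330000 + (0.1/6)·(k1 + 2k2 + 2k3 + k4) = -0.381722
u(0.1) ≈ -0.3817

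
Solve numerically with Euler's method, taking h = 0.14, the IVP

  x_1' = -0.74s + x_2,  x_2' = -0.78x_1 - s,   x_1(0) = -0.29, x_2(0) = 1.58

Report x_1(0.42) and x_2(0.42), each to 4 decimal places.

0.3373, 1.5448

Euler on (x_1,x_2): x_1_{n+1} = x_1_n + h·x_1', x_2_{n+1} = x_2_n + h·x_2'.
0.000000: (-0.290000, 1.580000); f=(1.580000, 0.226200) → (-0.068800, 1.611668)
0.140000: (-0.068800, 1.611668); f=(1.508068, -0.086336) → (0.142330, 1.599581)
0.280000: (0.142330, 1.599581); f=(1.392381, -0.391017) → (0.337263, 1.544839)
(x_1(0.42), x_2(0.42)) ≈ (0.3373, 1.5448)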